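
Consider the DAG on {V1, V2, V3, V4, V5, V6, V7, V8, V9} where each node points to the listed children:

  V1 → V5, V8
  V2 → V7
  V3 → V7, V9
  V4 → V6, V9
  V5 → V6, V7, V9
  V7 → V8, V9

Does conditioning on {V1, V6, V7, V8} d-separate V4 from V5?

There are 6 undirected paths between V4 and V5; checking each against the conditioning set {V1, V6, V7, V8}:
Path 1: V4 → V9 ← V7 → V8 ← V1 → V5
  V9 is a collider here and neither V9 nor any of its descendants is conditioned on, so the collider stays closed — the path is blocked at V9.
Path 2: V4 → V9 ← V7 ← V5
  V9 is a collider here and neither V9 nor any of its descendants is conditioned on, so the collider stays closed — the path is blocked at V9.
Path 3: V4 → V9 ← V3 → V7 → V8 ← V1 → V5
  V9 is a collider here and neither V9 nor any of its descendants is conditioned on, so the collider stays closed — the path is blocked at V9.
Path 4: V4 → V9 ← V3 → V7 ← V5
  V9 is a collider here and neither V9 nor any of its descendants is conditioned on, so the collider stays closed — the path is blocked at V9.
Path 5: V4 → V9 ← V5
  V9 is a collider here and neither V9 nor any of its descendants is conditioned on, so the collider stays closed — the path is blocked at V9.
Path 6: V4 → V6 ← V5
  V6 is a collider and V6 is conditioned on, which opens it — no node blocks this path, so it is active.
Because an active path exists, V4 and V5 are not d-separated.

No — V4 and V5 are not d-separated given {V1, V6, V7, V8}.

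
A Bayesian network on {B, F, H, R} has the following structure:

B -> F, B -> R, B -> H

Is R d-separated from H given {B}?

Yes

Only one path connects R and H:
Path 1: R ← B → H
  B is a fork here and B is conditioned on, so the path is blocked at B.
Since every path is blocked, d-separation holds.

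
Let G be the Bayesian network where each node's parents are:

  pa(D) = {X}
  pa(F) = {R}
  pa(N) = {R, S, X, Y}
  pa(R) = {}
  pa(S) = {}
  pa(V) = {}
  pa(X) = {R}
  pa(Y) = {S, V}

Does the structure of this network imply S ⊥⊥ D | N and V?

No

There are 4 undirected paths between S and D; checking each against the conditioning set {N, V}:
Path 1: S → N ← X → D
  N is a collider and N is conditioned on, which opens it; X is a fork and X is not conditioned on — no node blocks this path, so it is active.
Path 2: S → N ← R → X → D
  N is a collider and N is conditioned on, which opens it; R is a fork and R is not conditioned on; X is a chain and X is not conditioned on — no node blocks this path, so it is active.
Path 3: S → Y → N ← X → D
  Y is a chain and Y is not conditioned on; N is a collider and N is conditioned on, which opens it; X is a fork and X is not conditioned on — no node blocks this path, so it is active.
Path 4: S → Y → N ← R → X → D
  Y is a chain and Y is not conditioned on; N is a collider and N is conditioned on, which opens it; R is a fork and R is not conditioned on; X is a chain and X is not conditioned on — no node blocks this path, so it is active.
At least one path is unblocked, so d-separation fails.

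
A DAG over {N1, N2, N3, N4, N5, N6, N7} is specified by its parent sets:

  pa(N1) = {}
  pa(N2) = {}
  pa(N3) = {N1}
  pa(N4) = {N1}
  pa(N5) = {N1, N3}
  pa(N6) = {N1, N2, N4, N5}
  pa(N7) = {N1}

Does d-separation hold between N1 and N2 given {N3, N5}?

Yes

We examine all 4 paths between N1 and N2:
Path 1: N1 → N5 → N6 ← N2
  N5 is a chain here and N5 is conditioned on, so the path is blocked at N5.
Path 2: N1 → N3 → N5 → N6 ← N2
  N3 is a chain here and N3 is conditioned on, so the path is blocked at N3.
Path 3: N1 → N6 ← N2
  N6 is a collider here and neither N6 nor any of its descendants is conditioned on, so the collider stays closed — the path is blocked at N6.
Path 4: N1 → N4 → N6 ← N2
  N6 is a collider here and neither N6 nor any of its descendants is conditioned on, so the collider stays closed — the path is blocked at N6.
Since every path is blocked, d-separation holds.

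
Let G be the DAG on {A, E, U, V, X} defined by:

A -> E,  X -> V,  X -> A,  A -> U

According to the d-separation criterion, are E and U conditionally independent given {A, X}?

Yes

The only undirected path from E to U is:
  1. E ← A → U — A:fork[blocks] ⇒ blocked
Every path is blocked, so E and U are d-separated given {A, X}.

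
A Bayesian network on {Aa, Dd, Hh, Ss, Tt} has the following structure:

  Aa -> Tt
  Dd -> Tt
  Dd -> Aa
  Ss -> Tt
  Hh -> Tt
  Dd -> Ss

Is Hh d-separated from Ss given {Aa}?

There are 3 undirected paths between Hh and Ss; checking each against the conditioning set {Aa}:
Path 1: Hh → Tt ← Aa ← Dd → Ss
  Tt is a collider here and neither Tt nor any of its descendants is conditioned on, so the collider stays closed — the path is blocked at Tt.
Path 2: Hh → Tt ← Dd → Ss
  Tt is a collider here and neither Tt nor any of its descendants is conditioned on, so the collider stays closed — the path is blocked at Tt.
Path 3: Hh → Tt ← Ss
  Tt is a collider here and neither Tt nor any of its descendants is conditioned on, so the collider stays closed — the path is blocked at Tt.
Every path is blocked, so Hh and Ss are d-separated given {Aa}.

Yes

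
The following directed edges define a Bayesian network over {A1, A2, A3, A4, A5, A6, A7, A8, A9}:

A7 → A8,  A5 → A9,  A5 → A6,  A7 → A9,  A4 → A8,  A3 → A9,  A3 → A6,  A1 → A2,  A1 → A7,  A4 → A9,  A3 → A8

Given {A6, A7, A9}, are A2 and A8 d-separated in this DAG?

Enumerating the 4 paths from A2 to A8 and testing each for blocking by {A6, A7, A9}:
  1. A2 ← A1 → A7 → A9 ← A5 → A6 ← A3 → A8 — A1:fork[open]; A7:chain[blocks]; A9:collider[open]; A5:fork[open]; A6:collider[open]; A3:fork[open] ⇒ blocked
  2. A2 ← A1 → A7 → A9 ← A3 → A8 — A1:fork[open]; A7:chain[blocks]; A9:collider[open]; A3:fork[open] ⇒ blocked
  3. A2 ← A1 → A7 → A9 ← A4 → A8 — A1:fork[open]; A7:chain[blocks]; A9:collider[open]; A4:fork[open] ⇒ blocked
  4. A2 ← A1 → A7 → A8 — A1:fork[open]; A7:chain[blocks] ⇒ blocked
All paths are blocked; A2 ⊥ A8 | {A6, A7, A9} holds.

Yes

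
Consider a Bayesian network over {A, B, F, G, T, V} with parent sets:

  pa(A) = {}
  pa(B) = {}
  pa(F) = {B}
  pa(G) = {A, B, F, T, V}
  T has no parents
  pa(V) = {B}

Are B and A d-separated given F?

We examine all 3 paths between B and A:
  1. B → F → G ← A — F:chain[blocks]; G:collider[blocks] ⇒ blocked
  2. B → V → G ← A — V:chain[open]; G:collider[blocks] ⇒ blocked
  3. B → G ← A — G:collider[blocks] ⇒ blocked
Every path is blocked, so B and A are d-separated given {F}.

Yes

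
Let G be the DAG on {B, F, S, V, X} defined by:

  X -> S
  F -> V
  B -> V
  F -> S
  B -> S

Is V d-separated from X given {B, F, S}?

We examine all 2 paths between V and X:
Path 1: V ← B → S ← X
  B is a fork here and B is conditioned on, so the path is blocked at B.
Path 2: V ← F → S ← X
  F is a fork here and F is conditioned on, so the path is blocked at F.
Every path is blocked, so V and X are d-separated given {B, F, S}.

Yes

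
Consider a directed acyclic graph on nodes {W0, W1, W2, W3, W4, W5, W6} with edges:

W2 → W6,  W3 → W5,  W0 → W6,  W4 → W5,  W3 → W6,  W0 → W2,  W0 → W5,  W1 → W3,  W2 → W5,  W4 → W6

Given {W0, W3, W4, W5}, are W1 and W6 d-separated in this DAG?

Yes

6 paths connect W1 and W6; each must be blocked for d-separation to hold:
Path 1: W1 → W3 → W5 ← W0 → W2 → W6
  W3 is a chain here and W3 is conditioned on, so the path is blocked at W3.
Path 2: W1 → W3 → W5 ← W0 → W6
  W3 is a chain here and W3 is conditioned on, so the path is blocked at W3.
Path 3: W1 → W3 → W5 ← W2 ← W0 → W6
  W3 is a chain here and W3 is conditioned on, so the path is blocked at W3.
Path 4: W1 → W3 → W5 ← W2 → W6
  W3 is a chain here and W3 is conditioned on, so the path is blocked at W3.
Path 5: W1 → W3 → W5 ← W4 → W6
  W3 is a chain here and W3 is conditioned on, so the path is blocked at W3.
Path 6: W1 → W3 → W6
  W3 is a chain here and W3 is conditioned on, so the path is blocked at W3.
All paths are blocked; W1 ⊥ W6 | {W0, W3, W4, W5} holds.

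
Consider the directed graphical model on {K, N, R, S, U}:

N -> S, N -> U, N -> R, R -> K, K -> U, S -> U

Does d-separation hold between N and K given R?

Yes

3 paths connect N and K; each must be blocked for d-separation to hold:
Path 1: N → U ← K
  U is a collider here and neither U nor any of its descendants is conditioned on, so the collider stays closed — the path is blocked at U.
Path 2: N → S → U ← K
  U is a collider here and neither U nor any of its descendants is conditioned on, so the collider stays closed — the path is blocked at U.
Path 3: N → R → K
  R is a chain here and R is conditioned on, so the path is blocked at R.
Every path is blocked, so N and K are d-separated given {R}.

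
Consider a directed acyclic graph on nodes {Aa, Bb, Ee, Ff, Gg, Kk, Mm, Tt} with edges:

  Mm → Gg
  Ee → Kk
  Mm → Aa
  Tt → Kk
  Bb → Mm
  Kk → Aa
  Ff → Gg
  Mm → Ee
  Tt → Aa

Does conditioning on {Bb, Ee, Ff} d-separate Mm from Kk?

Yes

3 paths connect Mm and Kk; each must be blocked for d-separation to hold:
Path 1: Mm → Aa ← Tt → Kk
  Aa is a collider here and neither Aa nor any of its descendants is conditioned on, so the collider stays closed — the path is blocked at Aa.
Path 2: Mm → Aa ← Kk
  Aa is a collider here and neither Aa nor any of its descendants is conditioned on, so the collider stays closed — the path is blocked at Aa.
Path 3: Mm → Ee → Kk
  Ee is a chain here and Ee is conditioned on, so the path is blocked at Ee.
Every path is blocked, so Mm and Kk are d-separated given {Bb, Ee, Ff}.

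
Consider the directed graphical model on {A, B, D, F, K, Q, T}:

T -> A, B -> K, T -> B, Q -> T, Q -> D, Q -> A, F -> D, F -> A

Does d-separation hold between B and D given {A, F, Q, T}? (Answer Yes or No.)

There are 4 undirected paths between B and D; checking each against the conditioning set {A, F, Q, T}:
  1. B ← T ← Q → A ← F → D — T:chain[blocks]; Q:fork[blocks]; A:collider[open]; F:fork[blocks] ⇒ blocked
  2. B ← T ← Q → D — T:chain[blocks]; Q:fork[blocks] ⇒ blocked
  3. B ← T → A ← F → D — T:fork[blocks]; A:collider[open]; F:fork[blocks] ⇒ blocked
  4. B ← T → A ← Q → D — T:fork[blocks]; A:collider[open]; Q:fork[blocks] ⇒ blocked
Every path is blocked, so B and D are d-separated given {A, F, Q, T}.

Yes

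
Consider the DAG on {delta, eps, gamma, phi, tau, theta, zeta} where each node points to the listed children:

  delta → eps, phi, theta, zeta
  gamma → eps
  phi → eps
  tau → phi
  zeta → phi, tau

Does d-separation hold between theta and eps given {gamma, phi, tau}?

No

We examine all 4 paths between theta and eps:
  1. theta ← delta → eps — delta:fork[open] ⇒ active
  2. theta ← delta → phi → eps — delta:fork[open]; phi:chain[blocks] ⇒ blocked
  3. theta ← delta → zeta → tau → phi → eps — delta:fork[open]; zeta:chain[open]; tau:chain[blocks]; phi:chain[blocks] ⇒ blocked
  4. theta ← delta → zeta → phi → eps — delta:fork[open]; zeta:chain[open]; phi:chain[blocks] ⇒ blocked
Because an active path exists, theta and eps are not d-separated.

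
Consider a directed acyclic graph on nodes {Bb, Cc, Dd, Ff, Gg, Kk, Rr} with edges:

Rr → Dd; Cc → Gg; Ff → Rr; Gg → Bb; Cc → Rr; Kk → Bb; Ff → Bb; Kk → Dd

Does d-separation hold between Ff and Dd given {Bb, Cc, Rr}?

We examine all 4 paths between Ff and Dd:
Path 1: Ff → Bb ← Kk → Dd
  Bb is a collider and Bb is conditioned on, which opens it; Kk is a fork and Kk is not conditioned on — no node blocks this path, so it is active.
Path 2: Ff → Bb ← Gg ← Cc → Rr → Dd
  Cc is a fork here and Cc is conditioned on, so the path is blocked at Cc.
Path 3: Ff → Rr ← Cc → Gg → Bb ← Kk → Dd
  Cc is a fork here and Cc is conditioned on, so the path is blocked at Cc.
Path 4: Ff → Rr → Dd
  Rr is a chain here and Rr is conditioned on, so the path is blocked at Rr.
Because an active path exists, Ff and Dd are not d-separated.

No — Ff and Dd are not d-separated given {Bb, Cc, Rr}.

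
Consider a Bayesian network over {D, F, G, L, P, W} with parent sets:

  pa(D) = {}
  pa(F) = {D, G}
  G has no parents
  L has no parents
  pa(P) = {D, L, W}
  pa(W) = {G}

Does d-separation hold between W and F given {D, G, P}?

Yes

There are 2 undirected paths between W and F; checking each against the conditioning set {D, G, P}:
  1. W ← G → F — G:fork[blocks] ⇒ blocked
  2. W → P ← D → F — P:collider[open]; D:fork[blocks] ⇒ blocked
Since every path is blocked, d-separation holds.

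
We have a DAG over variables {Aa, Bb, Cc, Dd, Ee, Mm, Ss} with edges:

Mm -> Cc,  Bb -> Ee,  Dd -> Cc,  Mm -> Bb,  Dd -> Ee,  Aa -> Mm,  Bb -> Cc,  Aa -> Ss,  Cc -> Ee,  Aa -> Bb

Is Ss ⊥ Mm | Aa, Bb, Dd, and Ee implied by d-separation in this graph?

Yes

There are 5 undirected paths between Ss and Mm; checking each against the conditioning set {Aa, Bb, Dd, Ee}:
  1. Ss ← Aa → Bb ← Mm — Aa:fork[blocks]; Bb:collider[open] ⇒ blocked
  2. Ss ← Aa → Bb → Ee ← Dd → Cc ← Mm — Aa:fork[blocks]; Bb:chain[blocks]; Ee:collider[open]; Dd:fork[blocks]; Cc:collider[open] ⇒ blocked
  3. Ss ← Aa → Bb → Ee ← Cc ← Mm — Aa:fork[blocks]; Bb:chain[blocks]; Ee:collider[open]; Cc:chain[open] ⇒ blocked
  4. Ss ← Aa → Bb → Cc ← Mm — Aa:fork[blocks]; Bb:chain[blocks]; Cc:collider[open] ⇒ blocked
  5. Ss ← Aa → Mm — Aa:fork[blocks] ⇒ blocked
All paths are blocked; Ss ⊥ Mm | {Aa, Bb, Dd, Ee} holds.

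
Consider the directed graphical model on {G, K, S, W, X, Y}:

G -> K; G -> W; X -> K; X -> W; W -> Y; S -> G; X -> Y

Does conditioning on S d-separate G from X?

Enumerating the 3 paths from G to X and testing each for blocking by {S}:
Path 1: G → W → Y ← X
  Y is a collider here and neither Y nor any of its descendants is conditioned on, so the collider stays closed — the path is blocked at Y.
Path 2: G → W ← X
  W is a collider here and neither W nor any of its descendants is conditioned on, so the collider stays closed — the path is blocked at W.
Path 3: G → K ← X
  K is a collider here and neither K nor any of its descendants is conditioned on, so the collider stays closed — the path is blocked at K.
All paths are blocked; G ⊥ X | {S} holds.

Yes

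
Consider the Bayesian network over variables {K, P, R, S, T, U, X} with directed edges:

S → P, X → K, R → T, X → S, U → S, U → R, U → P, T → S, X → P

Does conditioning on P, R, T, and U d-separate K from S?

4 paths connect K and S; each must be blocked for d-separation to hold:
  1. K ← X → P ← U → R → T → S — X:fork[open]; P:collider[open]; U:fork[blocks]; R:chain[blocks]; T:chain[blocks] ⇒ blocked
  2. K ← X → P ← U → S — X:fork[open]; P:collider[open]; U:fork[blocks] ⇒ blocked
  3. K ← X → P ← S — X:fork[open]; P:collider[open] ⇒ active
  4. K ← X → S — X:fork[open] ⇒ active
At least one path is unblocked, so d-separation fails.

No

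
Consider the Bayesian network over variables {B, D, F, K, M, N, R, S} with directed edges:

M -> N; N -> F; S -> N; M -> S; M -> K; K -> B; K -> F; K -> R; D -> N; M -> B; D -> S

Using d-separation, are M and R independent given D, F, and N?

No

Enumerating the 5 paths from M to R and testing each for blocking by {D, F, N}:
Path 1: M → B ← K → R
  B is a collider here and neither B nor any of its descendants is conditioned on, so the collider stays closed — the path is blocked at B.
Path 2: M → S → N → F ← K → R
  N is a chain here and N is conditioned on, so the path is blocked at N.
Path 3: M → S ← D → N → F ← K → R
  D is a fork here and D is conditioned on, so the path is blocked at D.
Path 4: M → N → F ← K → R
  N is a chain here and N is conditioned on, so the path is blocked at N.
Path 5: M → K → R
  K is a chain and K is not conditioned on — no node blocks this path, so it is active.
At least one path is unblocked, so d-separation fails.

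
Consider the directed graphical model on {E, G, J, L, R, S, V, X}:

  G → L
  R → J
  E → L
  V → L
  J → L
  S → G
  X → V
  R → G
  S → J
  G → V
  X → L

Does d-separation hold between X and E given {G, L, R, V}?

No — X and E are not d-separated given {G, L, R, V}.

Enumerating the 5 paths from X to E and testing each for blocking by {G, L, R, V}:
Path 1: X → L ← E
  L is a collider and L is conditioned on, which opens it — no node blocks this path, so it is active.
Path 2: X → V → L ← E
  V is a chain here and V is conditioned on, so the path is blocked at V.
Path 3: X → V ← G ← S → J → L ← E
  G is a chain here and G is conditioned on, so the path is blocked at G.
Path 4: X → V ← G ← R → J → L ← E
  G is a chain here and G is conditioned on, so the path is blocked at G.
Path 5: X → V ← G → L ← E
  G is a fork here and G is conditioned on, so the path is blocked at G.
Because an active path exists, X and E are not d-separated.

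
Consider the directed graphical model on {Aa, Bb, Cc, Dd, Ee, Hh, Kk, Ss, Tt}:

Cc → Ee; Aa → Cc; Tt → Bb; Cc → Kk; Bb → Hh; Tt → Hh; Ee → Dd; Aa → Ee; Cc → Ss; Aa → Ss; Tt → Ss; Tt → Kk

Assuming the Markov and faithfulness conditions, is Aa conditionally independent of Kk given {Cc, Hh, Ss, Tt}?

Yes

We examine all 6 paths between Aa and Kk:
Path 1: Aa → Ee ← Cc → Kk
  Ee is a collider here and neither Ee nor any of its descendants is conditioned on, so the collider stays closed — the path is blocked at Ee.
Path 2: Aa → Ee ← Cc → Ss ← Tt → Kk
  Ee is a collider here and neither Ee nor any of its descendants is conditioned on, so the collider stays closed — the path is blocked at Ee.
Path 3: Aa → Cc → Kk
  Cc is a chain here and Cc is conditioned on, so the path is blocked at Cc.
Path 4: Aa → Cc → Ss ← Tt → Kk
  Cc is a chain here and Cc is conditioned on, so the path is blocked at Cc.
Path 5: Aa → Ss ← Tt → Kk
  Tt is a fork here and Tt is conditioned on, so the path is blocked at Tt.
Path 6: Aa → Ss ← Cc → Kk
  Cc is a fork here and Cc is conditioned on, so the path is blocked at Cc.
Since every path is blocked, d-separation holds.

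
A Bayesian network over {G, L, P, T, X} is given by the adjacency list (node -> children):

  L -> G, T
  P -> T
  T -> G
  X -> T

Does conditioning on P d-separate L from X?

2 paths connect L and X; each must be blocked for d-separation to hold:
  1. L → T ← X — T:collider[blocks] ⇒ blocked
  2. L → G ← T ← X — G:collider[blocks]; T:chain[open] ⇒ blocked
Since every path is blocked, d-separation holds.

Yes — L and X are d-separated given {P}.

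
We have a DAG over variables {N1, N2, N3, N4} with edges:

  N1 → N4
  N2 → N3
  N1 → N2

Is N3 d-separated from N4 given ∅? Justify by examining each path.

No — N3 and N4 are not d-separated given ∅.

There is one path between N3 and N4:
Path 1: N3 ← N2 ← N1 → N4
  N2 is a chain and N2 is not conditioned on; N1 is a fork and N1 is not conditioned on — no node blocks this path, so it is active.
At least one path is unblocked, so d-separation fails.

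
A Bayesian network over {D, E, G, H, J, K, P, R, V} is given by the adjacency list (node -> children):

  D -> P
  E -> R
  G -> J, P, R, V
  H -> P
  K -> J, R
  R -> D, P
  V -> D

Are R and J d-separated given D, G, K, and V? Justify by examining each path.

We examine all 6 paths between R and J:
Path 1: R → P ← D ← V ← G → J
  P is a collider here and neither P nor any of its descendants is conditioned on, so the collider stays closed — the path is blocked at P.
Path 2: R → P ← G → J
  P is a collider here and neither P nor any of its descendants is conditioned on, so the collider stays closed — the path is blocked at P.
Path 3: R → D → P ← G → J
  D is a chain here and D is conditioned on, so the path is blocked at D.
Path 4: R → D ← V ← G → J
  V is a chain here and V is conditioned on, so the path is blocked at V.
Path 5: R ← K → J
  K is a fork here and K is conditioned on, so the path is blocked at K.
Path 6: R ← G → J
  G is a fork here and G is conditioned on, so the path is blocked at G.
All paths are blocked; R ⊥ J | {D, G, K, V} holds.

Yes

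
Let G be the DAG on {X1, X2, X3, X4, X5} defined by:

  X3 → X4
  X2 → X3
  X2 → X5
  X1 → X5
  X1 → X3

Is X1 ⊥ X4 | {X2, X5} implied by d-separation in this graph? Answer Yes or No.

There are 2 undirected paths between X1 and X4; checking each against the conditioning set {X2, X5}:
Path 1: X1 → X3 → X4
  X3 is a chain and X3 is not conditioned on — no node blocks this path, so it is active.
Path 2: X1 → X5 ← X2 → X3 → X4
  X2 is a fork here and X2 is conditioned on, so the path is blocked at X2.
At least one path is unblocked, so d-separation fails.

No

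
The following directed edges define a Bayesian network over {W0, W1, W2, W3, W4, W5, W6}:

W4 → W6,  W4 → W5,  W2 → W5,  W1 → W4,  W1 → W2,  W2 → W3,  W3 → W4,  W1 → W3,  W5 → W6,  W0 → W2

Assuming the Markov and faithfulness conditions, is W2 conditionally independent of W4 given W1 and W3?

Yes

There are 6 undirected paths between W2 and W4; checking each against the conditioning set {W1, W3}:
Path 1: W2 → W5 ← W4
  W5 is a collider here and neither W5 nor any of its descendants is conditioned on, so the collider stays closed — the path is blocked at W5.
Path 2: W2 → W5 → W6 ← W4
  W6 is a collider here and neither W6 nor any of its descendants is conditioned on, so the collider stays closed — the path is blocked at W6.
Path 3: W2 ← W1 → W4
  W1 is a fork here and W1 is conditioned on, so the path is blocked at W1.
Path 4: W2 ← W1 → W3 → W4
  W1 is a fork here and W1 is conditioned on, so the path is blocked at W1.
Path 5: W2 → W3 → W4
  W3 is a chain here and W3 is conditioned on, so the path is blocked at W3.
Path 6: W2 → W3 ← W1 → W4
  W1 is a fork here and W1 is conditioned on, so the path is blocked at W1.
All paths are blocked; W2 ⊥ W4 | {W1, W3} holds.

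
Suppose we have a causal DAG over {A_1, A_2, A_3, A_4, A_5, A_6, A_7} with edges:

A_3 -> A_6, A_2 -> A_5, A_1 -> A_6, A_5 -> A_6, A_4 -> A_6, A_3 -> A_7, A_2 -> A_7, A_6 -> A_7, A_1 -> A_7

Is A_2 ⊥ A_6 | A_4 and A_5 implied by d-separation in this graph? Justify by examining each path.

Yes

Enumerating the 4 paths from A_2 to A_6 and testing each for blocking by {A_4, A_5}:
  1. A_2 → A_7 ← A_6 — A_7:collider[blocks] ⇒ blocked
  2. A_2 → A_7 ← A_3 → A_6 — A_7:collider[blocks]; A_3:fork[open] ⇒ blocked
  3. A_2 → A_7 ← A_1 → A_6 — A_7:collider[blocks]; A_1:fork[open] ⇒ blocked
  4. A_2 → A_5 → A_6 — A_5:chain[blocks] ⇒ blocked
Every path is blocked, so A_2 and A_6 are d-separated given {A_4, A_5}.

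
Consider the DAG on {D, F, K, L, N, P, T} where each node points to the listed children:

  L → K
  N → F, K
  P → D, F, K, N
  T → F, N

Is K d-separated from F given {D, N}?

We examine all 6 paths between K and F:
  1. K ← P → F — P:fork[open] ⇒ active
  2. K ← P → N ← T → F — P:fork[open]; N:collider[open]; T:fork[open] ⇒ active
  3. K ← P → N → F — P:fork[open]; N:chain[blocks] ⇒ blocked
  4. K ← N ← T → F — N:chain[blocks]; T:fork[open] ⇒ blocked
  5. K ← N → F — N:fork[blocks] ⇒ blocked
  6. K ← N ← P → F — N:chain[blocks]; P:fork[open] ⇒ blocked
At least one path is unblocked, so d-separation fails.

No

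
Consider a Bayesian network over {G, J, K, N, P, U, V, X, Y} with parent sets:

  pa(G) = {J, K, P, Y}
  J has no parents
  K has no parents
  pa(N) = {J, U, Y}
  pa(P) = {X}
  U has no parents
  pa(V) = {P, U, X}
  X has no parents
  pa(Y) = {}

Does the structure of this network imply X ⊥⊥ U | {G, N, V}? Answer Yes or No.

Enumerating the 6 paths from X to U and testing each for blocking by {G, N, V}:
  1. X → V ← U — V:collider[open] ⇒ active
  2. X → V ← P → G ← Y → N ← U — V:collider[open]; P:fork[open]; G:collider[open]; Y:fork[open]; N:collider[open] ⇒ active
  3. X → V ← P → G ← J → N ← U — V:collider[open]; P:fork[open]; G:collider[open]; J:fork[open]; N:collider[open] ⇒ active
  4. X → P → G ← Y → N ← U — P:chain[open]; G:collider[open]; Y:fork[open]; N:collider[open] ⇒ active
  5. X → P → G ← J → N ← U — P:chain[open]; G:collider[open]; J:fork[open]; N:collider[open] ⇒ active
  6. X → P → V ← U — P:chain[open]; V:collider[open] ⇒ active
Since the path X → V ← U is active, X and U are not d-separated given {G, N, V}.

No — X and U are not d-separated given {G, N, V}.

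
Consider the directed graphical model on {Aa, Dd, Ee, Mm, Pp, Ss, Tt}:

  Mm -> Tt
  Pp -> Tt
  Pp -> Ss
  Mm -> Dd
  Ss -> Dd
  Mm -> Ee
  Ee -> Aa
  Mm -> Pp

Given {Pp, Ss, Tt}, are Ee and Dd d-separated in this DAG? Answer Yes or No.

We examine all 3 paths between Ee and Dd:
Path 1: Ee ← Mm → Dd
  Mm is a fork and Mm is not conditioned on — no node blocks this path, so it is active.
Path 2: Ee ← Mm → Tt ← Pp → Ss → Dd
  Pp is a fork here and Pp is conditioned on, so the path is blocked at Pp.
Path 3: Ee ← Mm → Pp → Ss → Dd
  Pp is a chain here and Pp is conditioned on, so the path is blocked at Pp.
At least one path is unblocked, so d-separation fails.

No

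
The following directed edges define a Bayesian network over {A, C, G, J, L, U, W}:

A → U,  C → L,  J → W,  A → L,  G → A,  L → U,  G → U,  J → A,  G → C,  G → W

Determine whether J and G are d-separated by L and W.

No

There are 6 undirected paths between J and G; checking each against the conditioning set {L, W}:
Path 1: J → A → U ← G
  U is a collider here and neither U nor any of its descendants is conditioned on, so the collider stays closed — the path is blocked at U.
Path 2: J → A → U ← L ← C ← G
  U is a collider here and neither U nor any of its descendants is conditioned on, so the collider stays closed — the path is blocked at U.
Path 3: J → A ← G
  A is a collider and its descendant L is conditioned on, which opens it — no node blocks this path, so it is active.
Path 4: J → A → L → U ← G
  L is a chain here and L is conditioned on, so the path is blocked at L.
Path 5: J → A → L ← C ← G
  A is a chain and A is not conditioned on; L is a collider and L is conditioned on, which opens it; C is a chain and C is not conditioned on — no node blocks this path, so it is active.
Path 6: J → W ← G
  W is a collider and W is conditioned on, which opens it — no node blocks this path, so it is active.
Since the path J → A ← G is active, J and G are not d-separated given {L, W}.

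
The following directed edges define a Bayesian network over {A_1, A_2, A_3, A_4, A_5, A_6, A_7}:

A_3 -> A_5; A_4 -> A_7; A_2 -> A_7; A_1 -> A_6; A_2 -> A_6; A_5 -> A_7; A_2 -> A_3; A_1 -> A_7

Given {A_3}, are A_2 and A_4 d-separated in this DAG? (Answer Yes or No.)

There are 3 undirected paths between A_2 and A_4; checking each against the conditioning set {A_3}:
  1. A_2 → A_3 → A_5 → A_7 ← A_4 — A_3:chain[blocks]; A_5:chain[open]; A_7:collider[blocks] ⇒ blocked
  2. A_2 → A_6 ← A_1 → A_7 ← A_4 — A_6:collider[blocks]; A_1:fork[open]; A_7:collider[blocks] ⇒ blocked
  3. A_2 → A_7 ← A_4 — A_7:collider[blocks] ⇒ blocked
Every path is blocked, so A_2 and A_4 are d-separated given {A_3}.

Yes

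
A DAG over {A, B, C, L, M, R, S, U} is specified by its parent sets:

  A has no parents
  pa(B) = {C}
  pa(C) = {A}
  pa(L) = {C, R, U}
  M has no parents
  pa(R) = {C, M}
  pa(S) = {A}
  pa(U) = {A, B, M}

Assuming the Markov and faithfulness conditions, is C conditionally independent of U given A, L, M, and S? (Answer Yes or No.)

We examine all 6 paths between C and U:
Path 1: C → B → U
  B is a chain and B is not conditioned on — no node blocks this path, so it is active.
Path 2: C → R → L ← U
  R is a chain and R is not conditioned on; L is a collider and L is conditioned on, which opens it — no node blocks this path, so it is active.
Path 3: C → R ← M → U
  M is a fork here and M is conditioned on, so the path is blocked at M.
Path 4: C → L ← R ← M → U
  M is a fork here and M is conditioned on, so the path is blocked at M.
Path 5: C → L ← U
  L is a collider and L is conditioned on, which opens it — no node blocks this path, so it is active.
Path 6: C ← A → U
  A is a fork here and A is conditioned on, so the path is blocked at A.
Since the path C → B → U is active, C and U are not d-separated given {A, L, M, S}.

No — C and U are not d-separated given {A, L, M, S}.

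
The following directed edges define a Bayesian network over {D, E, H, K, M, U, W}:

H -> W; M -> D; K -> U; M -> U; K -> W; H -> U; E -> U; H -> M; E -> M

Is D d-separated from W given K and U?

Enumerating the 6 paths from D to W and testing each for blocking by {K, U}:
  1. D ← M ← H → W — M:chain[open]; H:fork[open] ⇒ active
  2. D ← M ← H → U ← K → W — M:chain[open]; H:fork[open]; U:collider[open]; K:fork[blocks] ⇒ blocked
  3. D ← M → U ← H → W — M:fork[open]; U:collider[open]; H:fork[open] ⇒ active
  4. D ← M → U ← K → W — M:fork[open]; U:collider[open]; K:fork[blocks] ⇒ blocked
  5. D ← M ← E → U ← H → W — M:chain[open]; E:fork[open]; U:collider[open]; H:fork[open] ⇒ active
  6. D ← M ← E → U ← K → W — M:chain[open]; E:fork[open]; U:collider[open]; K:fork[blocks] ⇒ blocked
Since the path D ← M ← H → W is active, D and W are not d-separated given {K, U}.

No — D and W are not d-separated given {K, U}.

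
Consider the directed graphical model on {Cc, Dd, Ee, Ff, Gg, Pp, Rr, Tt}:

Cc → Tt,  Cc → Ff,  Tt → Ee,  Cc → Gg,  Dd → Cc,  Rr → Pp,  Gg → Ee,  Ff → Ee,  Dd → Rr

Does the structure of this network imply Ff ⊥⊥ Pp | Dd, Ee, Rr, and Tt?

Yes

There are 3 undirected paths between Ff and Pp; checking each against the conditioning set {Dd, Ee, Rr, Tt}:
  1. Ff → Ee ← Tt ← Cc ← Dd → Rr → Pp — Ee:collider[open]; Tt:chain[blocks]; Cc:chain[open]; Dd:fork[blocks]; Rr:chain[blocks] ⇒ blocked
  2. Ff → Ee ← Gg ← Cc ← Dd → Rr → Pp — Ee:collider[open]; Gg:chain[open]; Cc:chain[open]; Dd:fork[blocks]; Rr:chain[blocks] ⇒ blocked
  3. Ff ← Cc ← Dd → Rr → Pp — Cc:chain[open]; Dd:fork[blocks]; Rr:chain[blocks] ⇒ blocked
All paths are blocked; Ff ⊥ Pp | {Dd, Ee, Rr, Tt} holds.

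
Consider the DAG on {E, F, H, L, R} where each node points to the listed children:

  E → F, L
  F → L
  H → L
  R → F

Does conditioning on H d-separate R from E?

There are 2 undirected paths between R and E; checking each against the conditioning set {H}:
Path 1: R → F ← E
  F is a collider here and neither F nor any of its descendants is conditioned on, so the collider stays closed — the path is blocked at F.
Path 2: R → F → L ← E
  L is a collider here and neither L nor any of its descendants is conditioned on, so the collider stays closed — the path is blocked at L.
All paths are blocked; R ⊥ E | {H} holds.

Yes — R and E are d-separated given {H}.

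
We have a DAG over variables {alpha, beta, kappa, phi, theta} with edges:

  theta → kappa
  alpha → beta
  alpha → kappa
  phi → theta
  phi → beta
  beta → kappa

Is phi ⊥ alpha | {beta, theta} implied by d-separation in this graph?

No — phi and alpha are not d-separated given {beta, theta}.

Enumerating the 4 paths from phi to alpha and testing each for blocking by {beta, theta}:
  1. phi → theta → kappa ← alpha — theta:chain[blocks]; kappa:collider[blocks] ⇒ blocked
  2. phi → theta → kappa ← beta ← alpha — theta:chain[blocks]; kappa:collider[blocks]; beta:chain[blocks] ⇒ blocked
  3. phi → beta ← alpha — beta:collider[open] ⇒ active
  4. phi → beta → kappa ← alpha — beta:chain[blocks]; kappa:collider[blocks] ⇒ blocked
Because an active path exists, phi and alpha are not d-separated.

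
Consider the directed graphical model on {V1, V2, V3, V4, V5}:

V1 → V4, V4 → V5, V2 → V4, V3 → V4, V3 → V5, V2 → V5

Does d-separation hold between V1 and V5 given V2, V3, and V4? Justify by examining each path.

Yes

Enumerating the 3 paths from V1 to V5 and testing each for blocking by {V2, V3, V4}:
Path 1: V1 → V4 ← V3 → V5
  V3 is a fork here and V3 is conditioned on, so the path is blocked at V3.
Path 2: V1 → V4 ← V2 → V5
  V2 is a fork here and V2 is conditioned on, so the path is blocked at V2.
Path 3: V1 → V4 → V5
  V4 is a chain here and V4 is conditioned on, so the path is blocked at V4.
Every path is blocked, so V1 and V5 are d-separated given {V2, V3, V4}.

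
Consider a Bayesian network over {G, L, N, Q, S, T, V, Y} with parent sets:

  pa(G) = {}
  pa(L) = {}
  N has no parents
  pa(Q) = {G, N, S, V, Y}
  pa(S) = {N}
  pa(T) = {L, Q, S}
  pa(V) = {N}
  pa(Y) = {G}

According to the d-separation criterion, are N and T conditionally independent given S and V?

We examine all 6 paths between N and T:
  1. N → S → Q → T — S:chain[blocks]; Q:chain[open] ⇒ blocked
  2. N → S → T — S:chain[blocks] ⇒ blocked
  3. N → Q ← S → T — Q:collider[blocks]; S:fork[blocks] ⇒ blocked
  4. N → Q → T — Q:chain[open] ⇒ active
  5. N → V → Q ← S → T — V:chain[blocks]; Q:collider[blocks]; S:fork[blocks] ⇒ blocked
  6. N → V → Q → T — V:chain[blocks]; Q:chain[open] ⇒ blocked
Since the path N → Q → T is active, N and T are not d-separated given {S, V}.

No — N and T are not d-separated given {S, V}.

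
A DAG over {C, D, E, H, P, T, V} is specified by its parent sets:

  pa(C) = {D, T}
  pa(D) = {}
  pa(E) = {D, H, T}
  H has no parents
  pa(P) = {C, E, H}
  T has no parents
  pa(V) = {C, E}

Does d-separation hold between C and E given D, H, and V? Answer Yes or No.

We examine all 5 paths between C and E:
Path 1: C ← T → E
  T is a fork and T is not conditioned on — no node blocks this path, so it is active.
Path 2: C → V ← E
  V is a collider and V is conditioned on, which opens it — no node blocks this path, so it is active.
Path 3: C ← D → E
  D is a fork here and D is conditioned on, so the path is blocked at D.
Path 4: C → P ← E
  P is a collider here and neither P nor any of its descendants is conditioned on, so the collider stays closed — the path is blocked at P.
Path 5: C → P ← H → E
  P is a collider here and neither P nor any of its descendants is conditioned on, so the collider stays closed — the path is blocked at P.
Because an active path exists, C and E are not d-separated.

No — C and E are not d-separated given {D, H, V}.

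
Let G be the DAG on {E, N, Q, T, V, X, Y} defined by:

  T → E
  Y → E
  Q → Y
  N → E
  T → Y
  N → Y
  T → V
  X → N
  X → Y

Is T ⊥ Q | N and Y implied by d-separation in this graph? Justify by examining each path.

We examine all 4 paths between T and Q:
Path 1: T → E ← N ← X → Y ← Q
  E is a collider here and neither E nor any of its descendants is conditioned on, so the collider stays closed — the path is blocked at E.
Path 2: T → E ← N → Y ← Q
  E is a collider here and neither E nor any of its descendants is conditioned on, so the collider stays closed — the path is blocked at E.
Path 3: T → E ← Y ← Q
  E is a collider here and neither E nor any of its descendants is conditioned on, so the collider stays closed — the path is blocked at E.
Path 4: T → Y ← Q
  Y is a collider and Y is conditioned on, which opens it — no node blocks this path, so it is active.
Since the path T → Y ← Q is active, T and Q are not d-separated given {N, Y}.

No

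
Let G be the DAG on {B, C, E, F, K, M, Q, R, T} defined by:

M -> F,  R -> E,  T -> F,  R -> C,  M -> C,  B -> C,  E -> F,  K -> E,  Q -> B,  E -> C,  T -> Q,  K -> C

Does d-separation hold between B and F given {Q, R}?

Yes

5 paths connect B and F; each must be blocked for d-separation to hold:
Path 1: B ← Q ← T → F
  Q is a chain here and Q is conditioned on, so the path is blocked at Q.
Path 2: B → C ← M → F
  C is a collider here and neither C nor any of its descendants is conditioned on, so the collider stays closed — the path is blocked at C.
Path 3: B → C ← K → E → F
  C is a collider here and neither C nor any of its descendants is conditioned on, so the collider stays closed — the path is blocked at C.
Path 4: B → C ← R → E → F
  C is a collider here and neither C nor any of its descendants is conditioned on, so the collider stays closed — the path is blocked at C.
Path 5: B → C ← E → F
  C is a collider here and neither C nor any of its descendants is conditioned on, so the collider stays closed — the path is blocked at C.
Every path is blocked, so B and F are d-separated given {Q, R}.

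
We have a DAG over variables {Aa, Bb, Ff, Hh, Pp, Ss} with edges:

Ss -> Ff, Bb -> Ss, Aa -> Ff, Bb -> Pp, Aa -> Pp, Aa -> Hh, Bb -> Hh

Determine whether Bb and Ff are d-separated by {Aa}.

No — Bb and Ff are not d-separated given {Aa}.

Enumerating the 3 paths from Bb to Ff and testing each for blocking by {Aa}:
  1. Bb → Hh ← Aa → Ff — Hh:collider[blocks]; Aa:fork[blocks] ⇒ blocked
  2. Bb → Pp ← Aa → Ff — Pp:collider[blocks]; Aa:fork[blocks] ⇒ blocked
  3. Bb → Ss → Ff — Ss:chain[open] ⇒ active
Because an active path exists, Bb and Ff are not d-separated.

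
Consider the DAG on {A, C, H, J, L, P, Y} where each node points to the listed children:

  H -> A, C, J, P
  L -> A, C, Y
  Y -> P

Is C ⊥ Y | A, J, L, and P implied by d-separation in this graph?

4 paths connect C and Y; each must be blocked for d-separation to hold:
  1. C ← H → P ← Y — H:fork[open]; P:collider[open] ⇒ active
  2. C ← H → A ← L → Y — H:fork[open]; A:collider[open]; L:fork[blocks] ⇒ blocked
  3. C ← L → Y — L:fork[blocks] ⇒ blocked
  4. C ← L → A ← H → P ← Y — L:fork[blocks]; A:collider[open]; H:fork[open]; P:collider[open] ⇒ blocked
At least one path is unblocked, so d-separation fails.

No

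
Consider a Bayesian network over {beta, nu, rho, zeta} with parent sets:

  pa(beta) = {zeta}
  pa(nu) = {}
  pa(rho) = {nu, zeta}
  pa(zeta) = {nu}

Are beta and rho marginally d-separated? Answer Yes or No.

No

2 paths connect beta and rho; each must be blocked for d-separation to hold:
Path 1: beta ← zeta → rho
  zeta is a fork and zeta is not conditioned on — no node blocks this path, so it is active.
Path 2: beta ← zeta ← nu → rho
  zeta is a chain and zeta is not conditioned on; nu is a fork and nu is not conditioned on — no node blocks this path, so it is active.
At least one path is unblocked, so d-separation fails.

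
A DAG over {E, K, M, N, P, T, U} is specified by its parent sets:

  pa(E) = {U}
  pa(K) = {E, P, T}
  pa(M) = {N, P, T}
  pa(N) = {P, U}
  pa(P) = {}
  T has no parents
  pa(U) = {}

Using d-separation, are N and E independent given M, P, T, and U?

Yes

Enumerating the 5 paths from N to E and testing each for blocking by {M, P, T, U}:
  1. N → M ← T → K ← E — M:collider[open]; T:fork[blocks]; K:collider[blocks] ⇒ blocked
  2. N → M ← P → K ← E — M:collider[open]; P:fork[blocks]; K:collider[blocks] ⇒ blocked
  3. N ← P → M ← T → K ← E — P:fork[blocks]; M:collider[open]; T:fork[blocks]; K:collider[blocks] ⇒ blocked
  4. N ← P → K ← E — P:fork[blocks]; K:collider[blocks] ⇒ blocked
  5. N ← U → E — U:fork[blocks] ⇒ blocked
Every path is blocked, so N and E are d-separated given {M, P, T, U}.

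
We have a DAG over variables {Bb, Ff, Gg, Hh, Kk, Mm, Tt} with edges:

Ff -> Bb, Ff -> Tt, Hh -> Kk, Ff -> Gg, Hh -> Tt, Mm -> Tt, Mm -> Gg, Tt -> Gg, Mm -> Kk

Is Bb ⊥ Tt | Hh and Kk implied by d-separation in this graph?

No — Bb and Tt are not d-separated given {Hh, Kk}.

Enumerating the 4 paths from Bb to Tt and testing each for blocking by {Hh, Kk}:
Path 1: Bb ← Ff → Tt
  Ff is a fork and Ff is not conditioned on — no node blocks this path, so it is active.
Path 2: Bb ← Ff → Gg ← Tt
  Gg is a collider here and neither Gg nor any of its descendants is conditioned on, so the collider stays closed — the path is blocked at Gg.
Path 3: Bb ← Ff → Gg ← Mm → Tt
  Gg is a collider here and neither Gg nor any of its descendants is conditioned on, so the collider stays closed — the path is blocked at Gg.
Path 4: Bb ← Ff → Gg ← Mm → Kk ← Hh → Tt
  Gg is a collider here and neither Gg nor any of its descendants is conditioned on, so the collider stays closed — the path is blocked at Gg.
At least one path is unblocked, so d-separation fails.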